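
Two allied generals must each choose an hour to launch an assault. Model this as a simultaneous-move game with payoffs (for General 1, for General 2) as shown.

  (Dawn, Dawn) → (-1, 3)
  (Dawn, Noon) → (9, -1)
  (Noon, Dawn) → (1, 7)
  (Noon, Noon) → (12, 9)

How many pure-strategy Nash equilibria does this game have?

1

Both Noon: General 1 gets 12 (best alternative 9); General 2 gets 9 (best alternative 7). Neither deviates — NE.
Both Dawn is not a NE: General 1 would switch to Noon (1 > -1).
No other cell survives both best-response checks, so there is 1 pure NE.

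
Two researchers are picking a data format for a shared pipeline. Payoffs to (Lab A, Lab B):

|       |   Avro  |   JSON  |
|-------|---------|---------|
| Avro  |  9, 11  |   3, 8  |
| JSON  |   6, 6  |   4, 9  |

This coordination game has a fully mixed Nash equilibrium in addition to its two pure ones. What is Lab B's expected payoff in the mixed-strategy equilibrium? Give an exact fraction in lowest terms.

17/2

Lab A mixes with probability p on Avro, chosen so Lab B is indifferent: 11p + 6(1−p) = 8p + 9(1−p) gives p = 1/2.
Lab B's expected payoff is 11·1/2 + 6·1/2 = 17/2.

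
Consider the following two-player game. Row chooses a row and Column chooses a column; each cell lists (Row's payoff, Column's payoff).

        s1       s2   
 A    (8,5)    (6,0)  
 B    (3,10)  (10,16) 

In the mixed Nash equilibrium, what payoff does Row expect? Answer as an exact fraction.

62/9

Column mixes with probability q on s1, chosen so Row is indifferent: 8q + 6(1−q) = 3q + 10(1−q) gives q = 4/9.
Row's expected payoff (from either row, since indifferent) is 8·4/9 + 6·5/9 = 62/9.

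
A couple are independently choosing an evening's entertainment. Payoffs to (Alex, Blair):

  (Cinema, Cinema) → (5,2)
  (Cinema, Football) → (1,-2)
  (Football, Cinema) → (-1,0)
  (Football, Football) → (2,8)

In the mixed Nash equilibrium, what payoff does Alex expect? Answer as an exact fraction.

11/7

Blair mixes with probability q on Cinema, chosen so Alex is indifferent: 5q + 1(1−q) = (-1)q + 2(1−q) gives q = 1/7.
Alex's expected payoff (from either row, since indifferent) is 5·1/7 + 1·6/7 = 11/7.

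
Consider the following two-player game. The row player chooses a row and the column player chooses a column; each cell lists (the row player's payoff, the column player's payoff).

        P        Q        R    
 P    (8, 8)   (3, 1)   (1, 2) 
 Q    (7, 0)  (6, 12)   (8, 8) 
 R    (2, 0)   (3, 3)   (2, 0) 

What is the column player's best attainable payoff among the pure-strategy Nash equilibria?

12

Both P is a pure NE (the row player: 8 ≥ 7; the column player: 8 ≥ 2). The column player gets 8.
Both Q is a pure NE (the row player: 6 ≥ 3; the column player: 12 ≥ 8). The column player gets 12.
Every other cell has a profitable deviation for at least one player. Highest of {8, 12} is 12.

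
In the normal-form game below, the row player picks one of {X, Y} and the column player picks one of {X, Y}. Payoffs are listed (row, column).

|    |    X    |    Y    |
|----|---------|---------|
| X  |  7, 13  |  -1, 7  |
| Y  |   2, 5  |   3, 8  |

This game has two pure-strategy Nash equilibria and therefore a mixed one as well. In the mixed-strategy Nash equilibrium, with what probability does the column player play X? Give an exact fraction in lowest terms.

4/9

The column player's mix q on X must make the row player indifferent between X and Y.
The row player's payoff from X: 7q + (-1)(1−q). From Y: 2q + 3(1−q).
Set equal: 5q = 4(1−q) → q = 4/9.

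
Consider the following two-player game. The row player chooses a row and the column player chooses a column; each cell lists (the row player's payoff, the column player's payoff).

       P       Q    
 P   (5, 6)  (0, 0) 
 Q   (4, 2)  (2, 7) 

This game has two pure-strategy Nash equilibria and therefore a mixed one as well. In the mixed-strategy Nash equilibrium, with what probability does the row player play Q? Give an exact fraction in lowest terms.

The row player's mix p on P must make the column player indifferent between P and Q.
The column player's payoff from P: 6p + 2(1−p). From Q: 0p + 7(1−p).
Set equal: 6p = 5(1−p) → p = 5/11.
Probability on Q is 1 − 5/11 = 6/11.

6/11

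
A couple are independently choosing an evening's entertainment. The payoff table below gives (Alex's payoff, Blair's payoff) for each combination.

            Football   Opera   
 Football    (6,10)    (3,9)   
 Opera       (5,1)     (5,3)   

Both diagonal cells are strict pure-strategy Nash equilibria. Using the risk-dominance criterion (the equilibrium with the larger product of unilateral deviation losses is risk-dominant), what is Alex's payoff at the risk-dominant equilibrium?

At both Football: Alex loses 6 − 5 = 1 by deviating; Blair loses 10 − 9 = 1. Product = 1·1 = 1.
At both Opera: Alex loses 5 − 3 = 2 by deviating; Blair loses 3 − 1 = 2. Product = 2·2 = 4.
4 > 1, so both Opera is risk-dominant. Alex's payoff there is 5.

5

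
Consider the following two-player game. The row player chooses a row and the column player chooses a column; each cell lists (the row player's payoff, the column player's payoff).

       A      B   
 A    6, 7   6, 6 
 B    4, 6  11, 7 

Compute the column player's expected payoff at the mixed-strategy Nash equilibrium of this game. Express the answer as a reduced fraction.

The row player mixes with probability p on A, chosen so the column player is indifferent: 7p + 6(1−p) = 6p + 7(1−p) gives p = 1/2.
The column player's expected payoff is 7·1/2 + 6·1/2 = 13/2.

13/2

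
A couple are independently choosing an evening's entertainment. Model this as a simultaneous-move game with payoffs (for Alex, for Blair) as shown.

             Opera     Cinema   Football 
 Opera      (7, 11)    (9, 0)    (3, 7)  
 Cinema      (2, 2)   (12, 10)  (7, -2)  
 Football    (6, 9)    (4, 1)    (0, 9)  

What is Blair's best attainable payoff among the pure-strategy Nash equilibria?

11

Both Opera is a pure NE (Alex: 7 ≥ 6; Blair: 11 ≥ 7). Blair gets 11.
Both Cinema is a pure NE (Alex: 12 ≥ 9; Blair: 10 ≥ 2). Blair gets 10.
Every other cell has a profitable deviation for at least one player. Highest of {11, 10} is 11.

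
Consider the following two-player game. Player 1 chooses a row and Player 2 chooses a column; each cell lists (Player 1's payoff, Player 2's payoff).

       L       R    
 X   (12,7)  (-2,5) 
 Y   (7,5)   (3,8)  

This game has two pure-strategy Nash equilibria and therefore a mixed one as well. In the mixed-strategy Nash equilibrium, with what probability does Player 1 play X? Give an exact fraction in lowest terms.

3/5

Player 1's mix p on X must make Player 2 indifferent between L and R.
Player 2's payoff from L: 7p + 5(1−p). From R: 5p + 8(1−p).
Set equal: 2p = 3(1−p) → p = 3/5.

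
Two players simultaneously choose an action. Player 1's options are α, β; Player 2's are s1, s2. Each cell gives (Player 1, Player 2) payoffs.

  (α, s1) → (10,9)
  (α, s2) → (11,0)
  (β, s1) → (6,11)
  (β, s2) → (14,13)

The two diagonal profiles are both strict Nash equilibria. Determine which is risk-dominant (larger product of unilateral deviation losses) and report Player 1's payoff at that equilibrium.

10

At (α, s1): Player 1 loses 10 − 6 = 4 by deviating; Player 2 loses 9 − 0 = 9. Product = 4·9 = 36.
At (β, s2): Player 1 loses 14 − 11 = 3 by deviating; Player 2 loses 13 − 11 = 2. Product = 3·2 = 6.
36 > 6, so (α, s1) is risk-dominant. Player 1's payoff there is 10.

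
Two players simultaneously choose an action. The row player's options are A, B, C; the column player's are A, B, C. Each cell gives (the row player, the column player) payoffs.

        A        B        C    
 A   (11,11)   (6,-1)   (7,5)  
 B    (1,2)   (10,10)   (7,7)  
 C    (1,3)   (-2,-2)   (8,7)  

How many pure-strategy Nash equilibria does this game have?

3

Both A: the row player gets 11 (best alternative 1); the column player gets 11 (best alternative 5). Neither deviates — NE.
Both B: the row player gets 10 (best alternative 6); the column player gets 10 (best alternative 7). Neither deviates — NE.
Both C: the row player gets 8 (best alternative 7); the column player gets 7 (best alternative 3). Neither deviates — NE.
(B, A) is not a NE: the row player would switch to A (11 > 1).
No other cell survives both best-response checks, so there are 3 pure NE.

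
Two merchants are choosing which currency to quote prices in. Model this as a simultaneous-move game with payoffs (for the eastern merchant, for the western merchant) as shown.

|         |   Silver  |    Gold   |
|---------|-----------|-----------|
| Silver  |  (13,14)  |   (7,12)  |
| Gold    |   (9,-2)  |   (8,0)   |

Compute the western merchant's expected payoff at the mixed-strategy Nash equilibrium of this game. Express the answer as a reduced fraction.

6

The eastern merchant mixes with probability p on Silver, chosen so the western merchant is indifferent: 14p + (-2)(1−p) = 12p + 0(1−p) gives p = 1/2.
The western merchant's expected payoff is 14·1/2 + (-2)·1/2 = 6.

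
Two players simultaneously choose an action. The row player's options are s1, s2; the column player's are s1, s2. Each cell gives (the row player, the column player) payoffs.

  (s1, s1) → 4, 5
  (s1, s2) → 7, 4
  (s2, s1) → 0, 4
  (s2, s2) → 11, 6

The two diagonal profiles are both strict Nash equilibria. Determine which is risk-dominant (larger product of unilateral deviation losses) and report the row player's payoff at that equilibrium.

At both s1: the row player loses 4 − 0 = 4 by deviating; the column player loses 5 − 4 = 1. Product = 4·1 = 4.
At both s2: the row player loses 11 − 7 = 4 by deviating; the column player loses 6 − 4 = 2. Product = 4·2 = 8.
8 > 4, so both s2 is risk-dominant. The row player's payoff there is 11.

11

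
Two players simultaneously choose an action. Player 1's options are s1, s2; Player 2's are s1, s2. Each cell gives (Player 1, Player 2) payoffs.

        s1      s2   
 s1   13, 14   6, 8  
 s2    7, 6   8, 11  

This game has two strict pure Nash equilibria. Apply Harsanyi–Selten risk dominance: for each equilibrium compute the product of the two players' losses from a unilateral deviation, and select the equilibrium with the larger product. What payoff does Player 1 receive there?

At both s1: Player 1 loses 13 − 7 = 6 by deviating; Player 2 loses 14 − 8 = 6. Product = 6·6 = 36.
At both s2: Player 1 loses 8 − 6 = 2 by deviating; Player 2 loses 11 − 6 = 5. Product = 2·5 = 10.
36 > 10, so both s1 is risk-dominant. Player 1's payoff there is 13.

13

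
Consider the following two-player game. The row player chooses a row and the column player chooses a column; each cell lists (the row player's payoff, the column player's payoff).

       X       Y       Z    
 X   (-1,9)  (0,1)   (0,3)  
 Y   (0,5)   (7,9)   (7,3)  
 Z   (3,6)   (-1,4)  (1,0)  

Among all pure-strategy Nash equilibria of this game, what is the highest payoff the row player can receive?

7

Both Y is a pure NE (the row player: 7 ≥ 0; the column player: 9 ≥ 5). The row player gets 7.
(Z, X) is a pure NE (the row player: 3 ≥ 0; the column player: 6 ≥ 4). The row player gets 3.
Every other cell has a profitable deviation for at least one player. Highest of {7, 3} is 7.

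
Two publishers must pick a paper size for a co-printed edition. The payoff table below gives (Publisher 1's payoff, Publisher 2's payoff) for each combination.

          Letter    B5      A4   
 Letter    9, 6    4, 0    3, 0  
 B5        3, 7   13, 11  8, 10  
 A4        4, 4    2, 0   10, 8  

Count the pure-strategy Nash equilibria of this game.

3

Both Letter: Publisher 1 gets 9 (best alternative 4); Publisher 2 gets 6 (best alternative 0). Neither deviates — NE.
Both B5: Publisher 1 gets 13 (best alternative 4); Publisher 2 gets 11 (best alternative 10). Neither deviates — NE.
Both A4: Publisher 1 gets 10 (best alternative 8); Publisher 2 gets 8 (best alternative 4). Neither deviates — NE.
(B5, A4) is not a NE: Publisher 1 would switch to A4 (10 > 8).
No other cell survives both best-response checks, so there are 3 pure NE.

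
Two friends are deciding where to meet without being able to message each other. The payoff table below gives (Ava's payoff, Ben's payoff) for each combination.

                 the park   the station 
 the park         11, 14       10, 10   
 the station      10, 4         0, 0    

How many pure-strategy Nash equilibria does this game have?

Both the park: Ava gets 11 (best alternative 10); Ben gets 14 (best alternative 10). Neither deviates — NE.
Both the station is not a NE: Ava would switch to the park (10 > 0).
No other cell survives both best-response checks, so there is 1 pure NE.

1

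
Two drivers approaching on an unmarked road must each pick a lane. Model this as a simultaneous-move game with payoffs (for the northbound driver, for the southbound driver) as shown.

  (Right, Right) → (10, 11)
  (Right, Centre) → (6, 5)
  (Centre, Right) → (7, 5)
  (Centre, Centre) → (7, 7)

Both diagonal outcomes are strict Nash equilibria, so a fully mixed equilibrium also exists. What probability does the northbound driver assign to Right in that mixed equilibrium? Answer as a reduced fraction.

1/4

The northbound driver's mix p on Right must make the southbound driver indifferent between Right and Centre.
The southbound driver's payoff from Right: 11p + 5(1−p). From Centre: 5p + 7(1−p).
Set equal: 6p = 2(1−p) → p = 2/8 = 1/4.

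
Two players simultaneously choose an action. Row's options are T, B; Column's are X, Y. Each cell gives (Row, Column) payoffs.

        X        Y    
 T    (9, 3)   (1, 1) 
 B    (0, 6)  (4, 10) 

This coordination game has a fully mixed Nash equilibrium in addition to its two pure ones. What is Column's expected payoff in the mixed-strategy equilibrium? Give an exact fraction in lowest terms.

Row mixes with probability p on T, chosen so Column is indifferent: 3p + 6(1−p) = 1p + 10(1−p) gives p = 2/3.
Column's expected payoff is 3·2/3 + 6·1/3 = 4.

4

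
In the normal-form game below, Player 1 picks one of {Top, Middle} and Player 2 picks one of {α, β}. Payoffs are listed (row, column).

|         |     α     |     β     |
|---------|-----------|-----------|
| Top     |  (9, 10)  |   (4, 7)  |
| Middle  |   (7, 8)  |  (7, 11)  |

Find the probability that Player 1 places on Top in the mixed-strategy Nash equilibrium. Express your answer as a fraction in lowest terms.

1/2

Player 1's mix p on Top must make Player 2 indifferent between α and β.
Player 2's payoff from α: 10p + 8(1−p). From β: 7p + 11(1−p).
Set equal: 3p = 3(1−p) → p = 3/6 = 1/2.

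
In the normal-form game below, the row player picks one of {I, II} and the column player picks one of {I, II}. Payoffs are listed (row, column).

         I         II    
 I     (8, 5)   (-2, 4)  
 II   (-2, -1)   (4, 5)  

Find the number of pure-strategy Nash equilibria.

Both I: the row player gets 8 (best alternative -2); the column player gets 5 (best alternative 4). Neither deviates — NE.
Both II: the row player gets 4 (best alternative -2); the column player gets 5 (best alternative -1). Neither deviates — NE.
(II, I) is not a NE: the row player would switch to I (8 > -2).
No other cell survives both best-response checks, so there are 2 pure NE.

2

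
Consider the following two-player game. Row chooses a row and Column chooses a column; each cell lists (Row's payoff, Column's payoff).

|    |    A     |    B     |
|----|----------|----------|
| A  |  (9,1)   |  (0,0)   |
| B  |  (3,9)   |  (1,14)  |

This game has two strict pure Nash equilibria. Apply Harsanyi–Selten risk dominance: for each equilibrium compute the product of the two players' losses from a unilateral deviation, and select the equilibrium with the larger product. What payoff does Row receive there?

At both A: Row loses 9 − 3 = 6 by deviating; Column loses 1 − 0 = 1. Product = 6·1 = 6.
At both B: Row loses 1 − 0 = 1 by deviating; Column loses 14 − 9 = 5. Product = 1·5 = 5.
6 > 5, so both A is risk-dominant. Row's payoff there is 9.

9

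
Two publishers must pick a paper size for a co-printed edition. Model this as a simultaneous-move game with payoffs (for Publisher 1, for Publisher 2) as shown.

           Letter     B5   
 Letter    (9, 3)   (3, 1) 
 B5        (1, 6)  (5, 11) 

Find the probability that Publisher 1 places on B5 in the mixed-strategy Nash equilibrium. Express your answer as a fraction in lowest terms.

2/7

Publisher 1's mix p on Letter must make Publisher 2 indifferent between Letter and B5.
Publisher 2's payoff from Letter: 3p + 6(1−p). From B5: 1p + 11(1−p).
Set equal: 2p = 5(1−p) → p = 5/7.
Probability on B5 is 1 − 5/7 = 2/7.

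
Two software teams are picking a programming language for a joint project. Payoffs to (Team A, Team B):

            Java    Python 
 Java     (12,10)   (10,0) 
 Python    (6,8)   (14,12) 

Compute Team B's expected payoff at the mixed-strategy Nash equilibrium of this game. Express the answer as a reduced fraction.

60/7

Team A mixes with probability p on Java, chosen so Team B is indifferent: 10p + 8(1−p) = 0p + 12(1−p) gives p = 2/7.
Team B's expected payoff is 10·2/7 + 8·5/7 = 60/7.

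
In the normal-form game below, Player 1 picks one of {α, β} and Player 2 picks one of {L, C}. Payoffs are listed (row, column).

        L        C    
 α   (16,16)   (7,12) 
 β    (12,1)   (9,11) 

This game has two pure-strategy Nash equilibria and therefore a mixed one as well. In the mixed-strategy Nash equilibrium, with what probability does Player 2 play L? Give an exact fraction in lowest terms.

Player 2's mix q on L must make Player 1 indifferent between α and β.
Player 1's payoff from α: 16q + 7(1−q). From β: 12q + 9(1−q).
Set equal: 4q = 2(1−q) → q = 2/6 = 1/3.

1/3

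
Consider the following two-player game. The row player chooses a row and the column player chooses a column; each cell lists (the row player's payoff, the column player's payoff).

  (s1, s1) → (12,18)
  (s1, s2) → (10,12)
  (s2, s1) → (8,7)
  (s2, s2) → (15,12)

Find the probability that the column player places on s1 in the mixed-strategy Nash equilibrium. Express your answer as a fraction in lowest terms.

5/9

The column player's mix q on s1 must make the row player indifferent between s1 and s2.
The row player's payoff from s1: 12q + 10(1−q). From s2: 8q + 15(1−q).
Set equal: 4q = 5(1−q) → q = 5/9.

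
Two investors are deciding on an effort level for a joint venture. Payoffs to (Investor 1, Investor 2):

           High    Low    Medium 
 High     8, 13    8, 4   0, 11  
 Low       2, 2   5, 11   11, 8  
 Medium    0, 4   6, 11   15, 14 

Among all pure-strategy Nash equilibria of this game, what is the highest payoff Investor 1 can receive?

Both High is a pure NE (Investor 1: 8 ≥ 2; Investor 2: 13 ≥ 11). Investor 1 gets 8.
Both Medium is a pure NE (Investor 1: 15 ≥ 11; Investor 2: 14 ≥ 11). Investor 1 gets 15.
Every other cell has a profitable deviation for at least one player. Highest of {8, 15} is 15.

15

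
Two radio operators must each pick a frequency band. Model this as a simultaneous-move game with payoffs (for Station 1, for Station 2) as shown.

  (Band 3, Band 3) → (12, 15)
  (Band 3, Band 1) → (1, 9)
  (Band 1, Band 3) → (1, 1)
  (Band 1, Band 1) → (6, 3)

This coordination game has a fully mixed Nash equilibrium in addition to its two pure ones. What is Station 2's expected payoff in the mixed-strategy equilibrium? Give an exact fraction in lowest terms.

9/2

Station 1 mixes with probability p on Band 3, chosen so Station 2 is indifferent: 15p + 1(1−p) = 9p + 3(1−p) gives p = 1/4.
Station 2's expected payoff is 15·1/4 + 1·3/4 = 9/2.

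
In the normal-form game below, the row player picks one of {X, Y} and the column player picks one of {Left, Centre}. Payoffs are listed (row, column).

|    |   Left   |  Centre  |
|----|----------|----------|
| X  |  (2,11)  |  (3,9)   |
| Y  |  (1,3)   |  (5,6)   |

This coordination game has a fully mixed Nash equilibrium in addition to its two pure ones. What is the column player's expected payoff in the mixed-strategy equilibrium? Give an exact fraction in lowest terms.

39/5

The row player mixes with probability p on X, chosen so the column player is indifferent: 11p + 3(1−p) = 9p + 6(1−p) gives p = 3/5.
The column player's expected payoff is 11·3/5 + 3·2/5 = 39/5.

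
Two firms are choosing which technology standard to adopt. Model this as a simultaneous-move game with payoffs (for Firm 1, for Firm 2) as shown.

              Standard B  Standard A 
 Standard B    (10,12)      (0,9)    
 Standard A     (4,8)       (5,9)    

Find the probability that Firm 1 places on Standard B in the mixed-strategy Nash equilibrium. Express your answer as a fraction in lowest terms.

1/4

Firm 1's mix p on Standard B must make Firm 2 indifferent between Standard B and Standard A.
Firm 2's payoff from Standard B: 12p + 8(1−p). From Standard A: 9p + 9(1−p).
Set equal: 3p = 1(1−p) → p = 1/4.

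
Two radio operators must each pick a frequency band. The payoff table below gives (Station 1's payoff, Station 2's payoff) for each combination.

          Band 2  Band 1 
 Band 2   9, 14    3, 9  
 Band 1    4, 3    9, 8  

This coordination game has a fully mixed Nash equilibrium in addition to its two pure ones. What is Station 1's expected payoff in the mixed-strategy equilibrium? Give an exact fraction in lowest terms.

69/11

Station 2 mixes with probability q on Band 2, chosen so Station 1 is indifferent: 9q + 3(1−q) = 4q + 9(1−q) gives q = 6/11.
Station 1's expected payoff (from either row, since indifferent) is 9·6/11 + 3·5/11 = 69/11.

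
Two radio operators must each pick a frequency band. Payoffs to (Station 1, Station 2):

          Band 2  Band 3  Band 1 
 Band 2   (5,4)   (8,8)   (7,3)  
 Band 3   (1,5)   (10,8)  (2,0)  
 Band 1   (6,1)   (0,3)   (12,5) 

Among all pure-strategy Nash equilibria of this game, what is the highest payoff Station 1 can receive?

Both Band 3 is a pure NE (Station 1: 10 ≥ 8; Station 2: 8 ≥ 5). Station 1 gets 10.
Both Band 1 is a pure NE (Station 1: 12 ≥ 7; Station 2: 5 ≥ 3). Station 1 gets 12.
Every other cell has a profitable deviation for at least one player. Highest of {10, 12} is 12.

12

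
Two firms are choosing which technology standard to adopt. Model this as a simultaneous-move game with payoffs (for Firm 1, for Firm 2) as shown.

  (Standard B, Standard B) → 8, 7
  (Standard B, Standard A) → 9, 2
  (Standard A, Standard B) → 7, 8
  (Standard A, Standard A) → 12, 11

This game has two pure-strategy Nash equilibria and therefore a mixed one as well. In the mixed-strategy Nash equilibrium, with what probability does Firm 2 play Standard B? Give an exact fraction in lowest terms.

3/4

Firm 2's mix q on Standard B must make Firm 1 indifferent between Standard B and Standard A.
Firm 1's payoff from Standard B: 8q + 9(1−q). From Standard A: 7q + 12(1−q).
Set equal: 1q = 3(1−q) → q = 3/4.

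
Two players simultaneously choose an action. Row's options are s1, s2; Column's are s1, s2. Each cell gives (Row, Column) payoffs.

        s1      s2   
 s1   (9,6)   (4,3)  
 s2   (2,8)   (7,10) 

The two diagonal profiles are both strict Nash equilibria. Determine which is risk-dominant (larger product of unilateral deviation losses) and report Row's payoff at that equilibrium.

At both s1: Row loses 9 − 2 = 7 by deviating; Column loses 6 − 3 = 3. Product = 7·3 = 21.
At both s2: Row loses 7 − 4 = 3 by deviating; Column loses 10 − 8 = 2. Product = 3·2 = 6.
21 > 6, so both s1 is risk-dominant. Row's payoff there is 9.

9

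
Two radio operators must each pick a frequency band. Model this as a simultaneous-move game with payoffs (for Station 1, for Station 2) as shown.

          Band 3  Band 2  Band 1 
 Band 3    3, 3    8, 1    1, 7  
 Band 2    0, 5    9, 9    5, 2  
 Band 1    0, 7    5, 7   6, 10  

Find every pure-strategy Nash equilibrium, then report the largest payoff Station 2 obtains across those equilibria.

Both Band 2 is a pure NE (Station 1: 9 ≥ 8; Station 2: 9 ≥ 5). Station 2 gets 9.
Both Band 1 is a pure NE (Station 1: 6 ≥ 5; Station 2: 10 ≥ 7). Station 2 gets 10.
Every other cell has a profitable deviation for at least one player. Highest of {9, 10} is 10.

10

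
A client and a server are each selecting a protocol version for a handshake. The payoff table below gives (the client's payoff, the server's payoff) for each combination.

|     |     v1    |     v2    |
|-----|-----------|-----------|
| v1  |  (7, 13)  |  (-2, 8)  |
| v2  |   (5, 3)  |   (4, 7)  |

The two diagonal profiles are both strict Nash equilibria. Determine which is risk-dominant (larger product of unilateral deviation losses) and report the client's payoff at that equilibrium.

4

At both v1: the client loses 7 − 5 = 2 by deviating; the server loses 13 − 8 = 5. Product = 2·5 = 10.
At both v2: the client loses 4 − (-2) = 6 by deviating; the server loses 7 − 3 = 4. Product = 6·4 = 24.
24 > 10, so both v2 is risk-dominant. The client's payoff there is 4.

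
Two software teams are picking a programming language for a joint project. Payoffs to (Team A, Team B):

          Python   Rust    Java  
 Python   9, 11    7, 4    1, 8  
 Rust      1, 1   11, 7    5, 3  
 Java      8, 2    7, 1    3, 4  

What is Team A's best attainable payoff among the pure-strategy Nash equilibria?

Both Python is a pure NE (Team A: 9 ≥ 8; Team B: 11 ≥ 8). Team A gets 9.
Both Rust is a pure NE (Team A: 11 ≥ 7; Team B: 7 ≥ 3). Team A gets 11.
Every other cell has a profitable deviation for at least one player. Highest of {9, 11} is 11.

11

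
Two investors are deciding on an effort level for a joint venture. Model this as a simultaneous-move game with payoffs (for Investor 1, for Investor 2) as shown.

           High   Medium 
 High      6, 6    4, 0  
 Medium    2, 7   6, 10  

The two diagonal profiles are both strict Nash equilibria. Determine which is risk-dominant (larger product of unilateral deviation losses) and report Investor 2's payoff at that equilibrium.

6

At both High: Investor 1 loses 6 − 2 = 4 by deviating; Investor 2 loses 6 − 0 = 6. Product = 4·6 = 24.
At both Medium: Investor 1 loses 6 − 4 = 2 by deviating; Investor 2 loses 10 − 7 = 3. Product = 2·3 = 6.
24 > 6, so both High is risk-dominant. Investor 2's payoff there is 6.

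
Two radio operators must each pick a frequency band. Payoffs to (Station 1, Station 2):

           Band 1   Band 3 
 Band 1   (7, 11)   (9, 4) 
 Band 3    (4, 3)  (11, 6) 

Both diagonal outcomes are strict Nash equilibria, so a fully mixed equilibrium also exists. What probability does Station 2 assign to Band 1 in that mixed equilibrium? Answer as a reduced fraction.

2/5

Station 2's mix q on Band 1 must make Station 1 indifferent between Band 1 and Band 3.
Station 1's payoff from Band 1: 7q + 9(1−q). From Band 3: 4q + 11(1−q).
Set equal: 3q = 2(1−q) → q = 2/5.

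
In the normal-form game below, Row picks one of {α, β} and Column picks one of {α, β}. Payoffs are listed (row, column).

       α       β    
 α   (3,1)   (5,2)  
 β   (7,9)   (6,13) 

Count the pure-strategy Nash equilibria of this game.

1

Both β: Row gets 6 (best alternative 5); Column gets 13 (best alternative 9). Neither deviates — NE.
Both α is not a NE: Row would switch to β (7 > 3).
No other cell survives both best-response checks, so there is 1 pure NE.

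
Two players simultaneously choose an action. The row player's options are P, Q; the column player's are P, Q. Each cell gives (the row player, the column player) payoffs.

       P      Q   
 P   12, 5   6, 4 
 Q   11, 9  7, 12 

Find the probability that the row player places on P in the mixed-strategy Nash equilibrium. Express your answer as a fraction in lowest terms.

3/4

The row player's mix p on P must make the column player indifferent between P and Q.
The column player's payoff from P: 5p + 9(1−p). From Q: 4p + 12(1−p).
Set equal: 1p = 3(1−p) → p = 3/4.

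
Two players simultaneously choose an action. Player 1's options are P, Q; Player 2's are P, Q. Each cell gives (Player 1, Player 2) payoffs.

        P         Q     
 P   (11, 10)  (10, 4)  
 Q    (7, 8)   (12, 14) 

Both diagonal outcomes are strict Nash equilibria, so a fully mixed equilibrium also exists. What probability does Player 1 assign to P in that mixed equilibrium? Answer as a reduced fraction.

1/2

Player 1's mix p on P must make Player 2 indifferent between P and Q.
Player 2's payoff from P: 10p + 8(1−p). From Q: 4p + 14(1−p).
Set equal: 6p = 6(1−p) → p = 6/12 = 1/2.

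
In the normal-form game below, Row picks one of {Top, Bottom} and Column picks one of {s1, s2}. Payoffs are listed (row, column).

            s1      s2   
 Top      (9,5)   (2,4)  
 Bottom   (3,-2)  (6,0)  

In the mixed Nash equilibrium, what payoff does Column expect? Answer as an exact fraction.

8/3

Row mixes with probability p on Top, chosen so Column is indifferent: 5p + (-2)(1−p) = 4p + 0(1−p) gives p = 2/3.
Column's expected payoff is 5·2/3 + (-2)·1/3 = 8/3.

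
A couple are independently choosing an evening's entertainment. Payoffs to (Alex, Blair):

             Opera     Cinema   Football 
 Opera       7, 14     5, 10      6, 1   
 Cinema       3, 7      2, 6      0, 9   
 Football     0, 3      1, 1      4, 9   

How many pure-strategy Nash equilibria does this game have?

1

Both Opera: Alex gets 7 (best alternative 3); Blair gets 14 (best alternative 10). Neither deviates — NE.
Both Football is not a NE: Alex would switch to Opera (6 > 4).
No other cell survives both best-response checks, so there is 1 pure NE.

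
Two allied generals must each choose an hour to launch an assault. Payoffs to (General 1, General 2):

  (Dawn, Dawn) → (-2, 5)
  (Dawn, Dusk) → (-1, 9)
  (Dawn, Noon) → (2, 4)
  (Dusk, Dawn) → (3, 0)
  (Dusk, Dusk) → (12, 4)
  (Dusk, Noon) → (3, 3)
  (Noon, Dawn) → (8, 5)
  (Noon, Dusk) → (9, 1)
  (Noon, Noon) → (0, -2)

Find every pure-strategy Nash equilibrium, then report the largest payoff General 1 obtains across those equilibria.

Both Dusk is a pure NE (General 1: 12 ≥ 9; General 2: 4 ≥ 3). General 1 gets 12.
(Noon, Dawn) is a pure NE (General 1: 8 ≥ 3; General 2: 5 ≥ 1). General 1 gets 8.
Every other cell has a profitable deviation for at least one player. Highest of {12, 8} is 12.

12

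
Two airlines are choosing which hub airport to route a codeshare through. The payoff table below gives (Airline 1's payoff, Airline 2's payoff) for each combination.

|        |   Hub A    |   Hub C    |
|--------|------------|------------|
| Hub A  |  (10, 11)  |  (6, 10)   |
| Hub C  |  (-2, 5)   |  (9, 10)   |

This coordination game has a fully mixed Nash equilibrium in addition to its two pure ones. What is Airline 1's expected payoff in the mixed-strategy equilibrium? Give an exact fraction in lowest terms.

34/5

Airline 2 mixes with probability q on Hub A, chosen so Airline 1 is indifferent: 10q + 6(1−q) = (-2)q + 9(1−q) gives q = 1/5.
Airline 1's expected payoff (from either row, since indifferent) is 10·1/5 + 6·4/5 = 34/5.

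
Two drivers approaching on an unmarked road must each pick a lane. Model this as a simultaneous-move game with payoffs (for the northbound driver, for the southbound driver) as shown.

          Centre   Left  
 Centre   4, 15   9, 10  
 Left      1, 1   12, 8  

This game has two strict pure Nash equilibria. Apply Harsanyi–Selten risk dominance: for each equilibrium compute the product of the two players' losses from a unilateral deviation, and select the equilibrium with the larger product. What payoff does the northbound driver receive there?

12

At both Centre: the northbound driver loses 4 − 1 = 3 by deviating; the southbound driver loses 15 − 10 = 5. Product = 3·5 = 15.
At both Left: the northbound driver loses 12 − 9 = 3 by deviating; the southbound driver loses 8 − 1 = 7. Product = 3·7 = 21.
21 > 15, so both Left is risk-dominant. The northbound driver's payoff there is 12.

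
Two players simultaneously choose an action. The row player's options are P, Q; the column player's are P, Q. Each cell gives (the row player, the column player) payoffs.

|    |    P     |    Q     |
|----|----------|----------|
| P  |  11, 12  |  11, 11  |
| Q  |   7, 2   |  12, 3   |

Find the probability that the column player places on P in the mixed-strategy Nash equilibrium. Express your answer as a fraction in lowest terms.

The column player's mix q on P must make the row player indifferent between P and Q.
The row player's payoff from P: 11q + 11(1−q). From Q: 7q + 12(1−q).
Set equal: 4q = 1(1−q) → q = 1/5.

1/5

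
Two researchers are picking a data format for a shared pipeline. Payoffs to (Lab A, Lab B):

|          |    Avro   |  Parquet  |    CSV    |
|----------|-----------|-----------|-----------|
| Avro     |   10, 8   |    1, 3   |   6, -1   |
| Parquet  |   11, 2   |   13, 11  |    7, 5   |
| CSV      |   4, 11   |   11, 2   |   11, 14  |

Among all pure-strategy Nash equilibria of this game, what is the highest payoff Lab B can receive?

Both Parquet is a pure NE (Lab A: 13 ≥ 11; Lab B: 11 ≥ 5). Lab B gets 11.
Both CSV is a pure NE (Lab A: 11 ≥ 7; Lab B: 14 ≥ 11). Lab B gets 14.
Every other cell has a profitable deviation for at least one player. Highest of {11, 14} is 14.

14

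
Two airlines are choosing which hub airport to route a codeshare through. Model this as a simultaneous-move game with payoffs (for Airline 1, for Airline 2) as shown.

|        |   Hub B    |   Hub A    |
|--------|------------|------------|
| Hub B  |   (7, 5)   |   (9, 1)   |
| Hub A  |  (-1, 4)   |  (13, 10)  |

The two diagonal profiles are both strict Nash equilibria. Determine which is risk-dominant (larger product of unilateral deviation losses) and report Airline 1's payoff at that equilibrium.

7

At both Hub B: Airline 1 loses 7 − (-1) = 8 by deviating; Airline 2 loses 5 − 1 = 4. Product = 8·4 = 32.
At both Hub A: Airline 1 loses 13 − 9 = 4 by deviating; Airline 2 loses 10 − 4 = 6. Product = 4·6 = 24.
32 > 24, so both Hub B is risk-dominant. Airline 1's payoff there is 7.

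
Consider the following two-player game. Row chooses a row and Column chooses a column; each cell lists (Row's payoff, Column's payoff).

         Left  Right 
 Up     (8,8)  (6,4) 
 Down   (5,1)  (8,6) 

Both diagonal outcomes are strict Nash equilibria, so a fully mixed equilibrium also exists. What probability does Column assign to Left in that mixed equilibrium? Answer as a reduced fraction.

2/5

Column's mix q on Left must make Row indifferent between Up and Down.
Row's payoff from Up: 8q + 6(1−q). From Down: 5q + 8(1−q).
Set equal: 3q = 2(1−q) → q = 2/5.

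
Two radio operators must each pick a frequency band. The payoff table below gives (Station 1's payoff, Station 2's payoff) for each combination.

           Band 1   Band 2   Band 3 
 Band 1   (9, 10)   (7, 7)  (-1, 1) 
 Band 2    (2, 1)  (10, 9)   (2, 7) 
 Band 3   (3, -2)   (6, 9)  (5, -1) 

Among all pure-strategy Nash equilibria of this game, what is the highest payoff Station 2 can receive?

Both Band 1 is a pure NE (Station 1: 9 ≥ 3; Station 2: 10 ≥ 7). Station 2 gets 10.
Both Band 2 is a pure NE (Station 1: 10 ≥ 7; Station 2: 9 ≥ 7). Station 2 gets 9.
Every other cell has a profitable deviation for at least one player. Highest of {10, 9} is 10.

10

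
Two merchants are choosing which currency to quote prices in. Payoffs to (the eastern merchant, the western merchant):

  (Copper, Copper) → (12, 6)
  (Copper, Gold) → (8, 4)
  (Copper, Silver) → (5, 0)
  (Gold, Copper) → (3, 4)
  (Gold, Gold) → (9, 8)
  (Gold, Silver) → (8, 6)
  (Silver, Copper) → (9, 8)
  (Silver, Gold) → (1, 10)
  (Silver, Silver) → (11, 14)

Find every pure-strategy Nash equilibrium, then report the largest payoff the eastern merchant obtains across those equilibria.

Both Copper is a pure NE (the eastern merchant: 12 ≥ 9; the western merchant: 6 ≥ 4). The eastern merchant gets 12.
Both Gold is a pure NE (the eastern merchant: 9 ≥ 8; the western merchant: 8 ≥ 6). The eastern merchant gets 9.
Both Silver is a pure NE (the eastern merchant: 11 ≥ 8; the western merchant: 14 ≥ 10). The eastern merchant gets 11.
Every other cell has a profitable deviation for at least one player. Highest of {12, 9, 11} is 12.

12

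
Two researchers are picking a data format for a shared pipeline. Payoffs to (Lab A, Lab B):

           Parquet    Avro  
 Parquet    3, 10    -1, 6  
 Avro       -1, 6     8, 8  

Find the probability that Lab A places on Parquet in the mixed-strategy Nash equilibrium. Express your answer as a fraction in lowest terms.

1/3

Lab A's mix p on Parquet must make Lab B indifferent between Parquet and Avro.
Lab B's payoff from Parquet: 10p + 6(1−p). From Avro: 6p + 8(1−p).
Set equal: 4p = 2(1−p) → p = 2/6 = 1/3.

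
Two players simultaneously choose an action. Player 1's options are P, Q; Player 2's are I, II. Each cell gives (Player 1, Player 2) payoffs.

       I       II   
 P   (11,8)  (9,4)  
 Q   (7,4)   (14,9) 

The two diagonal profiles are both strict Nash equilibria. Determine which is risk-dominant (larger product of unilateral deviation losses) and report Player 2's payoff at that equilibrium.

9

At (P, I): Player 1 loses 11 − 7 = 4 by deviating; Player 2 loses 8 − 4 = 4. Product = 4·4 = 16.
At (Q, II): Player 1 loses 14 − 9 = 5 by deviating; Player 2 loses 9 − 4 = 5. Product = 5·5 = 25.
25 > 16, so (Q, II) is risk-dominant. Player 2's payoff there is 9.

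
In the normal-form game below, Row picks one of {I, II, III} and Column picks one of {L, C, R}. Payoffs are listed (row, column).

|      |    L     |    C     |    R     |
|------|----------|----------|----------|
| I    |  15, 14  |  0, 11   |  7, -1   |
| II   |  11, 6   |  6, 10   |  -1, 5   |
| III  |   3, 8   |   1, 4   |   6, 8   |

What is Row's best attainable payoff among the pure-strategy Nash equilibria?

(I, L) is a pure NE (Row: 15 ≥ 11; Column: 14 ≥ 11). Row gets 15.
(II, C) is a pure NE (Row: 6 ≥ 1; Column: 10 ≥ 6). Row gets 6.
Every other cell has a profitable deviation for at least one player. Highest of {15, 6} is 15.

15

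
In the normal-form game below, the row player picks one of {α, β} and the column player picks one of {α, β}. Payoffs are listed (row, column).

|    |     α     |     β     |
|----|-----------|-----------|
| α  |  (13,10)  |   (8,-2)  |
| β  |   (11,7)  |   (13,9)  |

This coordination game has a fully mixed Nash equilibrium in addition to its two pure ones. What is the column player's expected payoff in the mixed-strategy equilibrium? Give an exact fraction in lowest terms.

The row player mixes with probability p on α, chosen so the column player is indifferent: 10p + 7(1−p) = (-2)p + 9(1−p) gives p = 1/7.
The column player's expected payoff is 10·1/7 + 7·6/7 = 52/7.

52/7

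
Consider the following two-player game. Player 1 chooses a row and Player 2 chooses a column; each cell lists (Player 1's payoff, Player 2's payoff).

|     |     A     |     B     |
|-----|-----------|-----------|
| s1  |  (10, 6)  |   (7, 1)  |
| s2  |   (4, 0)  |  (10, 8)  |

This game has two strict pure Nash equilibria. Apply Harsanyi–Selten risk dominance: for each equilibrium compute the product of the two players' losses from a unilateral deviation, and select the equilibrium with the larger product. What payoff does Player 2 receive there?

6

At (s1, A): Player 1 loses 10 − 4 = 6 by deviating; Player 2 loses 6 − 1 = 5. Product = 6·5 = 30.
At (s2, B): Player 1 loses 10 − 7 = 3 by deviating; Player 2 loses 8 − 0 = 8. Product = 3·8 = 24.
30 > 24, so (s1, A) is risk-dominant. Player 2's payoff there is 6.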